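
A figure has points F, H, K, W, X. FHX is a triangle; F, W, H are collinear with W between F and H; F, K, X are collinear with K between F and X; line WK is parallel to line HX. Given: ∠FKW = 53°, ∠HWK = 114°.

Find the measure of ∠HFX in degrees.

1. ∠FWK = 66°  [linear pair at W on FH]
2. ∠KFW = 61°  [△FWK]
3. ∠HFX = 61°  [W on FH, K on FX]

∠HFX = 61°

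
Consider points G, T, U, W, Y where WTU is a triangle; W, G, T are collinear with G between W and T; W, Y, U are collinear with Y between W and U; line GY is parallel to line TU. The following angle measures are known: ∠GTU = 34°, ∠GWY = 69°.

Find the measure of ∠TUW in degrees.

1. ∠UTW = 34°  [G on ray TW]
2. ∠TWU = 69°  [G on WT, Y on WU]
3. ∠TUW = 77°  [△WTU]

∠TUW = 77°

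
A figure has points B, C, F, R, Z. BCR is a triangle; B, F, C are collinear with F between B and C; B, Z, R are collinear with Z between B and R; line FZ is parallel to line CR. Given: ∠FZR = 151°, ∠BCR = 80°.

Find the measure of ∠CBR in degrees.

1. ∠BZF = 29°  [linear pair at Z on BR]
2. ∠BFZ = 80°  [FZ∥CR, corresponding at F]
3. ∠FBZ = 71°  [△BFZ]
4. ∠CBR = 71°  [F on BC, Z on BR]

∠CBR = 71°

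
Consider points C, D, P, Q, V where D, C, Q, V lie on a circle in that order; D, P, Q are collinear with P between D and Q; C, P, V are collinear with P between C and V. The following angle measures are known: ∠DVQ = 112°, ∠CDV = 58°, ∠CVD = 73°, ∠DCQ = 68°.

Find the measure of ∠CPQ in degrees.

1. ∠DCV = 49°  [△DCV]
2. ∠CQD = 73°  [same arc DC]
3. ∠CDQ = 39°  [△DCQ]
4. ∠CPD = 92°  [△DPC]
5. ∠CPQ = 88°  [linear pair at P on DQ]

∠CPQ = 88°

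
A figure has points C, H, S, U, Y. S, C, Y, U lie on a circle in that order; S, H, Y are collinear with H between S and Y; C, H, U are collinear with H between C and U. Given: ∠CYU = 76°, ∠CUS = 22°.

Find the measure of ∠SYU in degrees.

∠SYU = 54°

1. ∠CSU = 104°  [cyclic SCYU, opposite ∠S+∠Y]
2. ∠SCU = 54°  [△SCU]
3. ∠SYU = 54°  [same arc SU]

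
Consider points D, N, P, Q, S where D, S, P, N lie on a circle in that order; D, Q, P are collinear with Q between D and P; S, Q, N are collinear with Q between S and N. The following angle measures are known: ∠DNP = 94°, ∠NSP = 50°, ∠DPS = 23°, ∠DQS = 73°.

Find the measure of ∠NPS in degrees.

1. ∠DSP = 86°  [cyclic DSPN, opposite ∠S+∠N]
2. ∠DNS = 23°  [same arc DS]
3. ∠PDS = 71°  [△DSP]
4. ∠DSN = 36°  [△DQS]
5. ∠NDS = 121°  [△DSN]
6. ∠NPS = 59°  [cyclic DSPN, opposite ∠D+∠P]

∠NPS = 59°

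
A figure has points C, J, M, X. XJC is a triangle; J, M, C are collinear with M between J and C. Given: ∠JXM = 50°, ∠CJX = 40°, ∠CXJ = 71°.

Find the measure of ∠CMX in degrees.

∠CMX = 90°

1. ∠MJX = 40°  [M on ray JC]
2. ∠JMX = 90°  [△XJM]
3. ∠CMX = 90°  [linear pair at M on JC]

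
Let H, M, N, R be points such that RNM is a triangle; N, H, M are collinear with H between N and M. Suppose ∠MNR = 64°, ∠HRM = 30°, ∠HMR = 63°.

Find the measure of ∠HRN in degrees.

∠HRN = 23°

1. ∠HNR = 64°  [H on ray NM]
2. ∠MHR = 87°  [△RHM]
3. ∠NHR = 93°  [linear pair at H on NM]
4. ∠HRN = 23°  [△RNH]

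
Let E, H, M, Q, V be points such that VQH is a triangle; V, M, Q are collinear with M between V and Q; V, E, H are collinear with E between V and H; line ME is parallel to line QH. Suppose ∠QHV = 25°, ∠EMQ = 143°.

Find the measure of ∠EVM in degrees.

1. ∠MEV = 25°  [ME∥QH, corresponding at E]
2. ∠EMV = 37°  [linear pair at M on VQ]
3. ∠EVM = 118°  [△VME]

∠EVM = 118°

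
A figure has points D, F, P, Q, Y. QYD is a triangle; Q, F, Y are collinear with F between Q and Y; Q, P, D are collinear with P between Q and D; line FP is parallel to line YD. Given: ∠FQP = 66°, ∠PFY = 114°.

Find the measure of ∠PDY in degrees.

1. ∠PFQ = 66°  [linear pair at F on QY]
2. ∠FPQ = 48°  [△QFP]
3. ∠DPF = 132°  [linear pair at P on QD]
4. ∠PDY = 48°  [FP∥YD, co-interior at D–P]

∠PDY = 48°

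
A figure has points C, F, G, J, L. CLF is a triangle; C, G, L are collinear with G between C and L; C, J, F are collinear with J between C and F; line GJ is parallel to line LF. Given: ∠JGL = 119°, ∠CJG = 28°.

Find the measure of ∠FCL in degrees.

∠FCL = 91°

1. ∠CGJ = 61°  [linear pair at G on CL]
2. ∠GCJ = 91°  [△CGJ]
3. ∠FCL = 91°  [G on CL, J on CF]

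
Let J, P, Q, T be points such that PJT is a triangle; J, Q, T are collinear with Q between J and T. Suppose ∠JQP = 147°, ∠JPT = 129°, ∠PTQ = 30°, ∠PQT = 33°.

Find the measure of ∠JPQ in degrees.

1. ∠JTP = 30°  [Q on ray TJ]
2. ∠PJT = 21°  [△PJT]
3. ∠PJQ = 21°  [Q on ray JT]
4. ∠JPQ = 12°  [△PJQ]

∠JPQ = 12°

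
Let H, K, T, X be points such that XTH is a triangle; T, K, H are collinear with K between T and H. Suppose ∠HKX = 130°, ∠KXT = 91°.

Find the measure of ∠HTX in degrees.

∠HTX = 39°

1. ∠TKX = 50°  [linear pair at K on TH]
2. ∠KTX = 39°  [△XTK]
3. ∠HTX = 39°  [K on ray TH]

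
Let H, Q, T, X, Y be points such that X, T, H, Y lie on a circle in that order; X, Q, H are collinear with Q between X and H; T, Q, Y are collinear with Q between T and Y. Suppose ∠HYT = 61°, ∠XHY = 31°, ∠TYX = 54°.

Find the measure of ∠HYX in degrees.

1. ∠HXT = 61°  [same arc TH]
2. ∠THX = 54°  [same arc XT]
3. ∠HTX = 65°  [△XTH]
4. ∠HYX = 115°  [cyclic XTHY, opposite ∠T+∠Y]

∠HYX = 115°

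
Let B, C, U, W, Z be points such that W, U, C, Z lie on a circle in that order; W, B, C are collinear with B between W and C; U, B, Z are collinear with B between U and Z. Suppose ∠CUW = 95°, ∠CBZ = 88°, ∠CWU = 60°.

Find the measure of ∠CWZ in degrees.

1. ∠UCW = 25°  [△WUC]
2. ∠WBZ = 92°  [linear pair at B on WC]
3. ∠UZW = 25°  [same arc WU]
4. ∠CWZ = 63°  [△WBZ]

∠CWZ = 63°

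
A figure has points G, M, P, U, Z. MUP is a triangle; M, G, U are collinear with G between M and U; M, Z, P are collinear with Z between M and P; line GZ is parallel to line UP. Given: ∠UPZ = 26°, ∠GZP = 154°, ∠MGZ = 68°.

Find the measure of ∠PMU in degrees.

∠PMU = 86°

1. ∠MPU = 26°  [Z on ray PM]
2. ∠MUP = 68°  [GZ∥UP, corresponding at G]
3. ∠PMU = 86°  [△MUP]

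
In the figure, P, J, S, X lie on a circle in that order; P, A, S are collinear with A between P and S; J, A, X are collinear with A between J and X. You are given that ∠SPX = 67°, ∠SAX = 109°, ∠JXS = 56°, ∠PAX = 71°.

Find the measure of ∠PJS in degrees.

∠PJS = 82°

1. ∠SJX = 67°  [same arc SX]
2. ∠JPS = 56°  [same arc JS]
3. ∠JAS = 71°  [vertical angles at A]
4. ∠JSP = 42°  [△JAS]
5. ∠PJS = 82°  [△PJS]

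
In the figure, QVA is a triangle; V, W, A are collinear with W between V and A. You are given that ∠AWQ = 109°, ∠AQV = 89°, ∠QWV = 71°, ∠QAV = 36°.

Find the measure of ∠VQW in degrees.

1. ∠AVQ = 55°  [△QVA]
2. ∠QVW = 55°  [W on ray VA]
3. ∠VQW = 54°  [△QVW]

∠VQW = 54°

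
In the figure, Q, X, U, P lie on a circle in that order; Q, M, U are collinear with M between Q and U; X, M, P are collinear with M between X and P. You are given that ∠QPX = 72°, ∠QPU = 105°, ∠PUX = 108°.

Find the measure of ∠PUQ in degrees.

∠PUQ = 36°

1. ∠PQX = 72°  [cyclic QXUP, opposite ∠Q+∠U]
2. ∠PXQ = 36°  [△QXP]
3. ∠PUQ = 36°  [same arc QP]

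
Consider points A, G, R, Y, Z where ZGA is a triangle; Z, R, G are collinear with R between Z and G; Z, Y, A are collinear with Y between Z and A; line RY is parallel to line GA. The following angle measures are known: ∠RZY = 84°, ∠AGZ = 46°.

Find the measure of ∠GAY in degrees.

∠GAY = 50°

1. ∠AZG = 84°  [R on ZG, Y on ZA]
2. ∠GAZ = 50°  [△ZGA]
3. ∠GAY = 50°  [Y on ray AZ]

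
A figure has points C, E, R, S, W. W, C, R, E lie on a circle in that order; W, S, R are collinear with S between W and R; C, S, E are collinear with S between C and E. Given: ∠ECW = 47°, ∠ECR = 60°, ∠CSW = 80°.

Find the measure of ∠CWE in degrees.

1. ∠ERW = 47°  [same arc WE]
2. ∠ESR = 80°  [vertical angles at S]
3. ∠CER = 53°  [△RSE]
4. ∠CRE = 67°  [△CRE]
5. ∠CWE = 113°  [cyclic WCRE, opposite ∠W+∠R]

∠CWE = 113°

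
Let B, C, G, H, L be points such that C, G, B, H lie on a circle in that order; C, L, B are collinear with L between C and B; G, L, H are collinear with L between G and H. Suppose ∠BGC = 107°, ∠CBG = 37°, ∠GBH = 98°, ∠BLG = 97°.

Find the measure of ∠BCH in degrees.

1. ∠CHG = 37°  [same arc CG]
2. ∠CLH = 97°  [vertical angles at L]
3. ∠BCH = 46°  [△CLH]

∠BCH = 46°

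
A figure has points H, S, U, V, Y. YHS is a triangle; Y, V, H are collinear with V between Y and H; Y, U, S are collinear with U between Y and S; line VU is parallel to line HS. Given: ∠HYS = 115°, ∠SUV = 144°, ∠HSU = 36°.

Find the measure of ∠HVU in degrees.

1. ∠UYV = 115°  [V on YH, U on YS]
2. ∠VUY = 36°  [linear pair at U on YS]
3. ∠UVY = 29°  [△YVU]
4. ∠HVU = 151°  [linear pair at V on YH]

∠HVU = 151°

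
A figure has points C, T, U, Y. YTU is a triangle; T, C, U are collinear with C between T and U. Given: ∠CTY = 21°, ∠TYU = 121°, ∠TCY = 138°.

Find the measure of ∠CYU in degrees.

1. ∠UTY = 21°  [C on ray TU]
2. ∠TUY = 38°  [△YTU]
3. ∠UCY = 42°  [linear pair at C on TU]
4. ∠CUY = 38°  [C on ray UT]
5. ∠CYU = 100°  [△YCU]

∠CYU = 100°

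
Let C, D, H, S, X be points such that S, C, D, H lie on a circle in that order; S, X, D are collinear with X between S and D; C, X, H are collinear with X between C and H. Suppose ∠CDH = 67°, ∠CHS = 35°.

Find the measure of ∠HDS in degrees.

∠HDS = 32°

1. ∠CSH = 113°  [cyclic SCDH, opposite ∠S+∠D]
2. ∠HCS = 32°  [△SCH]
3. ∠HDS = 32°  [same arc SH]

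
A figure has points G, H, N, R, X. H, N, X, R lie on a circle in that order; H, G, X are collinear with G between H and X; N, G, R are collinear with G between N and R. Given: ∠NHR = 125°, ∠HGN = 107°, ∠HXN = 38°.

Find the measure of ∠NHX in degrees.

1. ∠NXR = 55°  [cyclic HNXR, opposite ∠H+∠X]
2. ∠NGX = 73°  [linear pair at G on HX]
3. ∠RNX = 69°  [△NGX]
4. ∠NRX = 56°  [△NXR]
5. ∠NHX = 56°  [same arc NX]

∠NHX = 56°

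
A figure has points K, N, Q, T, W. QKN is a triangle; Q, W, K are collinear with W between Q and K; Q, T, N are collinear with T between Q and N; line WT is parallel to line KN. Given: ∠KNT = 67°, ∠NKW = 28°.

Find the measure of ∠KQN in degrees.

1. ∠KNQ = 67°  [T on ray NQ]
2. ∠NKQ = 28°  [W on ray KQ]
3. ∠KQN = 85°  [△QKN]

∠KQN = 85°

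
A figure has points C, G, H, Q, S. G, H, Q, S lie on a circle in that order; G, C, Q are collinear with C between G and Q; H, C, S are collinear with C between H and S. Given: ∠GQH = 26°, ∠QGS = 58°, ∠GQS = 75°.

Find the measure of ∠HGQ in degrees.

∠HGQ = 21°

1. ∠GSQ = 47°  [△GQS]
2. ∠GHQ = 133°  [cyclic GHQS, opposite ∠H+∠S]
3. ∠HGQ = 21°  [△GHQ]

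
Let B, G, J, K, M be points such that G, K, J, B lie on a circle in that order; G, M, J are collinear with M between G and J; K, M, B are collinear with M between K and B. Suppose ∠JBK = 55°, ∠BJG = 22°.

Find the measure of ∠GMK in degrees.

1. ∠JGK = 55°  [same arc KJ]
2. ∠BKG = 22°  [same arc GB]
3. ∠GMK = 103°  [△GMK]

∠GMK = 103°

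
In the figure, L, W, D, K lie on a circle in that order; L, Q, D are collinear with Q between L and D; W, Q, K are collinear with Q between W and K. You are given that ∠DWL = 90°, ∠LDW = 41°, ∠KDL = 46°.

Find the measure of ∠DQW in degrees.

∠DQW = 95°

1. ∠DLW = 49°  [△LWD]
2. ∠KWL = 46°  [same arc LK]
3. ∠LQW = 85°  [△LQW]
4. ∠DQW = 95°  [linear pair at Q on LD]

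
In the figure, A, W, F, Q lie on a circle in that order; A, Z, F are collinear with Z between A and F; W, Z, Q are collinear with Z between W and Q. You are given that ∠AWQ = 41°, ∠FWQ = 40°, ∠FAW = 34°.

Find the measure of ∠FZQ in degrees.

∠FZQ = 105°

1. ∠AFQ = 41°  [same arc AQ]
2. ∠FQW = 34°  [same arc WF]
3. ∠FZQ = 105°  [△FZQ]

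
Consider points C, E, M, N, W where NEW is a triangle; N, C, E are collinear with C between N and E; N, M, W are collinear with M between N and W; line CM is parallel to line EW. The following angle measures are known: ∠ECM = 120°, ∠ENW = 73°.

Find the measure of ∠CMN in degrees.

∠CMN = 47°

1. ∠MCN = 60°  [linear pair at C on NE]
2. ∠CNM = 73°  [C on NE, M on NW]
3. ∠CMN = 47°  [△NCM]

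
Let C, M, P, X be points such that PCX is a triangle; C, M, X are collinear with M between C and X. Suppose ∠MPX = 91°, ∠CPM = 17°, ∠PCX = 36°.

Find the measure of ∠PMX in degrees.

1. ∠MCP = 36°  [M on ray CX]
2. ∠CMP = 127°  [△PCM]
3. ∠PMX = 53°  [linear pair at M on CX]

∠PMX = 53°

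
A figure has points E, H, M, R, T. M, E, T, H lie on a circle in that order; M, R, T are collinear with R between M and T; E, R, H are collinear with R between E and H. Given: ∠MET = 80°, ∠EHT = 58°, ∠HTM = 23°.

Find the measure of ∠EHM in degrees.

1. ∠MHT = 100°  [cyclic METH, opposite ∠E+∠H]
2. ∠HRT = 99°  [△TRH]
3. ∠HMT = 57°  [△MTH]
4. ∠HRM = 81°  [linear pair at R on MT]
5. ∠EHM = 42°  [△MRH]

∠EHM = 42°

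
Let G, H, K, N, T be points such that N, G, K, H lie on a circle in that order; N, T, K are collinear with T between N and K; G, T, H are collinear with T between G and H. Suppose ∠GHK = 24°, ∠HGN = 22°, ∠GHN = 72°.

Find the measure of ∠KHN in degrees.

1. ∠GNK = 24°  [same arc GK]
2. ∠GKN = 72°  [same arc NG]
3. ∠KGN = 84°  [△NGK]
4. ∠KHN = 96°  [cyclic NGKH, opposite ∠G+∠H]

∠KHN = 96°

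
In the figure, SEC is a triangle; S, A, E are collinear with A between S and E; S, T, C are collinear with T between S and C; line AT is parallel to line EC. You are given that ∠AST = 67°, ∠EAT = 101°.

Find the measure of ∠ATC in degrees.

1. ∠SAT = 79°  [linear pair at A on SE]
2. ∠ATS = 34°  [△SAT]
3. ∠ATC = 146°  [linear pair at T on SC]

∠ATC = 146°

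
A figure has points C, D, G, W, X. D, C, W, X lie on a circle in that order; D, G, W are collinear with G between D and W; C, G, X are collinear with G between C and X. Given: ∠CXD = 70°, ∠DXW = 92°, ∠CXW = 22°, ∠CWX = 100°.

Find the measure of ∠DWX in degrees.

1. ∠WCX = 58°  [△CWX]
2. ∠WDX = 58°  [same arc WX]
3. ∠DWX = 30°  [△DWX]

∠DWX = 30°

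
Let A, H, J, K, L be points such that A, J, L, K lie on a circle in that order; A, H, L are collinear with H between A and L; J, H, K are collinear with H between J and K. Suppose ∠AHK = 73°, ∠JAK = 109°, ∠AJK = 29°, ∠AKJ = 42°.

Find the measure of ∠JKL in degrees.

∠JKL = 44°

1. ∠KHL = 107°  [linear pair at H on AL]
2. ∠ALK = 29°  [same arc AK]
3. ∠JKL = 44°  [△LHK]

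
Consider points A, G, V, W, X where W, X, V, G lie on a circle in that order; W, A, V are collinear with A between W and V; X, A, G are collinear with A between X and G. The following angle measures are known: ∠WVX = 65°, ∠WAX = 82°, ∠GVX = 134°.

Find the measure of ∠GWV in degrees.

∠GWV = 17°

1. ∠WGX = 65°  [same arc WX]
2. ∠GAV = 82°  [vertical angles at A]
3. ∠GAW = 98°  [linear pair at A on WV]
4. ∠GWV = 17°  [△WAG]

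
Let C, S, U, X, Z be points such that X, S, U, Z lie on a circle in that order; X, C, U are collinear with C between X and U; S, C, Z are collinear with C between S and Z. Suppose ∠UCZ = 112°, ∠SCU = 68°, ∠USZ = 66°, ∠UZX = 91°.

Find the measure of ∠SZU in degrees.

∠SZU = 45°

1. ∠UXZ = 66°  [same arc UZ]
2. ∠XUZ = 23°  [△XUZ]
3. ∠SZU = 45°  [△UCZ]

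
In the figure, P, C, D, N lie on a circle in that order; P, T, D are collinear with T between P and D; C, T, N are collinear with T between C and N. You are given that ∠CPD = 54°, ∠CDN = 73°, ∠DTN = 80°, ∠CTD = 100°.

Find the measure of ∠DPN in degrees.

1. ∠CND = 54°  [same arc CD]
2. ∠DCN = 53°  [△CDN]
3. ∠DPN = 53°  [same arc DN]

∠DPN = 53°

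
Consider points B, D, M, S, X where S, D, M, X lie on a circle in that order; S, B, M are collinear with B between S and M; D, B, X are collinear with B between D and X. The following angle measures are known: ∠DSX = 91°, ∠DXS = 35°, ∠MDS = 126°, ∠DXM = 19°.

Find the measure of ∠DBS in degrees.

∠DBS = 107°

1. ∠SDX = 54°  [△SDX]
2. ∠DMS = 35°  [same arc SD]
3. ∠DSM = 19°  [△SDM]
4. ∠DBS = 107°  [△SBD]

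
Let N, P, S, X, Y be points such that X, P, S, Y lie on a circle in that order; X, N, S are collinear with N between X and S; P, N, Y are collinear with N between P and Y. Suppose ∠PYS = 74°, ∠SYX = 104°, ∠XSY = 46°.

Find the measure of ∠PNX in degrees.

1. ∠PXS = 74°  [same arc PS]
2. ∠XPY = 46°  [same arc XY]
3. ∠PNX = 60°  [△XNP]

∠PNX = 60°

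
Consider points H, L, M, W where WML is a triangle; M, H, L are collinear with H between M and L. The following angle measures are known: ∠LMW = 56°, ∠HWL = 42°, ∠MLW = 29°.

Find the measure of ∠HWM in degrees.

∠HWM = 53°

1. ∠HMW = 56°  [H on ray ML]
2. ∠HLW = 29°  [H on ray LM]
3. ∠LHW = 109°  [△WHL]
4. ∠MHW = 71°  [linear pair at H on ML]
5. ∠HWM = 53°  [△WMH]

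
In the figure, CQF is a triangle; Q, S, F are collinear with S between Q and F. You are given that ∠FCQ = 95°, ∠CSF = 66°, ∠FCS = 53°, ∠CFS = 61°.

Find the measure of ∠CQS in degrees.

1. ∠CFQ = 61°  [S on ray FQ]
2. ∠CQF = 24°  [△CQF]
3. ∠CQS = 24°  [S on ray QF]

∠CQS = 24°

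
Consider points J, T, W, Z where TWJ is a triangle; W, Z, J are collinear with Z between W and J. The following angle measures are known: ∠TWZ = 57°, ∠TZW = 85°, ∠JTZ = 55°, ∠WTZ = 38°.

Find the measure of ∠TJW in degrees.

∠TJW = 30°

1. ∠JZT = 95°  [linear pair at Z on WJ]
2. ∠TJZ = 30°  [△TZJ]
3. ∠TJW = 30°  [Z on ray JW]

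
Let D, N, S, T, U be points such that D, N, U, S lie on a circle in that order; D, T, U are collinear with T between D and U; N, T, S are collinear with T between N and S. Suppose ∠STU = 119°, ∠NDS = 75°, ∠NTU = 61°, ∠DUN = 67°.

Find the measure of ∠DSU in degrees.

1. ∠DTS = 61°  [linear pair at T on DU]
2. ∠NUS = 105°  [cyclic DNUS, opposite ∠D+∠U]
3. ∠SNU = 52°  [△NTU]
4. ∠DSN = 67°  [same arc DN]
5. ∠SDU = 52°  [△DTS]
6. ∠NSU = 23°  [△NUS]
7. ∠DUS = 38°  [△UTS]
8. ∠DSU = 90°  [△DUS]

∠DSU = 90°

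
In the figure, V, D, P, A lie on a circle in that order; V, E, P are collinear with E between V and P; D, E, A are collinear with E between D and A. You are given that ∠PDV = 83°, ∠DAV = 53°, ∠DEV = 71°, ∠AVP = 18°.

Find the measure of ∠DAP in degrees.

1. ∠PAV = 97°  [cyclic VDPA, opposite ∠D+∠A]
2. ∠AEP = 71°  [vertical angles at E]
3. ∠APV = 65°  [△VPA]
4. ∠DAP = 44°  [△PEA]

∠DAP = 44°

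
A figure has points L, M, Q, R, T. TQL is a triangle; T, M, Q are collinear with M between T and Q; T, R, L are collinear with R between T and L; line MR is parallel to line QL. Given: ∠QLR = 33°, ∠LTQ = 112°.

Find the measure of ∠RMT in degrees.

1. ∠QLT = 33°  [R on ray LT]
2. ∠LQT = 35°  [△TQL]
3. ∠RMT = 35°  [MR∥QL, corresponding at M]

∠RMT = 35°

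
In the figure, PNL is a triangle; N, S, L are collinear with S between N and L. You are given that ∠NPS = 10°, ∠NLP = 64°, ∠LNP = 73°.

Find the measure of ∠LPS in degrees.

1. ∠PLS = 64°  [S on ray LN]
2. ∠PNS = 73°  [S on ray NL]
3. ∠NSP = 97°  [△PNS]
4. ∠LSP = 83°  [linear pair at S on NL]
5. ∠LPS = 33°  [△PSL]

∠LPS = 33°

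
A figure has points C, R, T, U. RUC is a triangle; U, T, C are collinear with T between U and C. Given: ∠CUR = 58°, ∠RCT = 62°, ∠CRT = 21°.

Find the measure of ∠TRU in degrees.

1. ∠RUT = 58°  [T on ray UC]
2. ∠CTR = 97°  [△RTC]
3. ∠RTU = 83°  [linear pair at T on UC]
4. ∠TRU = 39°  [△RUT]

∠TRU = 39°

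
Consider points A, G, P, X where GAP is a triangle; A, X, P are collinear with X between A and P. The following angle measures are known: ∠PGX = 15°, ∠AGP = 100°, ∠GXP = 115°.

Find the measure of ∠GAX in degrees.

1. ∠GPX = 50°  [△GXP]
2. ∠APG = 50°  [X on ray PA]
3. ∠GAP = 30°  [△GAP]
4. ∠GAX = 30°  [X on ray AP]

∠GAX = 30°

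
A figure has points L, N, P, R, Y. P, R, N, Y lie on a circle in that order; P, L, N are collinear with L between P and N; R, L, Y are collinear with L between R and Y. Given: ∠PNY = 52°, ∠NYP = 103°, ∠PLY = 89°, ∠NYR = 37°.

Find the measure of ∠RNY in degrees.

1. ∠PRY = 52°  [same arc PY]
2. ∠NPY = 25°  [△PNY]
3. ∠PYR = 66°  [△PLY]
4. ∠RPY = 62°  [△PRY]
5. ∠RNY = 118°  [cyclic PRNY, opposite ∠P+∠N]

∠RNY = 118°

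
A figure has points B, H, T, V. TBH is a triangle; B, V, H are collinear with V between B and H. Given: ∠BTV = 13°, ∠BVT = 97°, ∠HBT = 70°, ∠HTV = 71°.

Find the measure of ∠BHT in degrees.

1. ∠HVT = 83°  [linear pair at V on BH]
2. ∠THV = 26°  [△TVH]
3. ∠BHT = 26°  [V on ray HB]

∠BHT = 26°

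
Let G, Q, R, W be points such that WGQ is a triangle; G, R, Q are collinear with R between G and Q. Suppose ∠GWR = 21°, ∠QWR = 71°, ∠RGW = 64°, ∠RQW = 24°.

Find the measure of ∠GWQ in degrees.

∠GWQ = 92°

1. ∠QGW = 64°  [R on ray GQ]
2. ∠GQW = 24°  [R on ray QG]
3. ∠GWQ = 92°  [△WGQ]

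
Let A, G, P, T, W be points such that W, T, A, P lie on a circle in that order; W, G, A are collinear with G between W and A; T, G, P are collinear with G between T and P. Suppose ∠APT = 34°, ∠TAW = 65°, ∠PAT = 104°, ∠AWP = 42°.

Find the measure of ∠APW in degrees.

∠APW = 99°

1. ∠AWT = 34°  [same arc TA]
2. ∠ATW = 81°  [△WTA]
3. ∠APW = 99°  [cyclic WTAP, opposite ∠T+∠P]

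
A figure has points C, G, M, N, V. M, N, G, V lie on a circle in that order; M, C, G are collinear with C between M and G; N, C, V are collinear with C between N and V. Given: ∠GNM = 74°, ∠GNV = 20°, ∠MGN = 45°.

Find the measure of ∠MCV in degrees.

∠MCV = 115°

1. ∠GMV = 20°  [same arc GV]
2. ∠MVN = 45°  [same arc MN]
3. ∠MCV = 115°  [△MCV]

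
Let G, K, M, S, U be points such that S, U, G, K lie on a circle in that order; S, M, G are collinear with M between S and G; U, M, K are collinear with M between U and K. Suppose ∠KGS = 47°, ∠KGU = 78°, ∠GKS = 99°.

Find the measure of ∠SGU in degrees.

1. ∠KUS = 47°  [same arc SK]
2. ∠KSU = 102°  [cyclic SUGK, opposite ∠S+∠G]
3. ∠SKU = 31°  [△SUK]
4. ∠SGU = 31°  [same arc SU]

∠SGU = 31°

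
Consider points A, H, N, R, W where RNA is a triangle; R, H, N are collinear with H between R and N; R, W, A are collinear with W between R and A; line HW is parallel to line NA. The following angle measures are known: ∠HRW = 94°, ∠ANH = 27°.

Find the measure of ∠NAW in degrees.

∠NAW = 59°

1. ∠ARN = 94°  [H on RN, W on RA]
2. ∠ANR = 27°  [H on ray NR]
3. ∠NAR = 59°  [△RNA]
4. ∠NAW = 59°  [W on ray AR]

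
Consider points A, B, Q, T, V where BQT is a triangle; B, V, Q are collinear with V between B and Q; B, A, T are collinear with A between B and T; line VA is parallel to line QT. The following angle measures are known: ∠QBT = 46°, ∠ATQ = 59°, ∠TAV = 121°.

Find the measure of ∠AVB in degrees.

1. ∠ABV = 46°  [V on BQ, A on BT]
2. ∠BAV = 59°  [linear pair at A on BT]
3. ∠AVB = 75°  [△BVA]

∠AVB = 75°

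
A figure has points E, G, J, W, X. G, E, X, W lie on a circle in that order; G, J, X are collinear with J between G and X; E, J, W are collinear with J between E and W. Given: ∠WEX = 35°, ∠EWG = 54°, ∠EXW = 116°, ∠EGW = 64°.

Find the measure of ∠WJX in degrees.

1. ∠WGX = 35°  [same arc XW]
2. ∠GJW = 91°  [△GJW]
3. ∠WJX = 89°  [linear pair at J on GX]

∠WJX = 89°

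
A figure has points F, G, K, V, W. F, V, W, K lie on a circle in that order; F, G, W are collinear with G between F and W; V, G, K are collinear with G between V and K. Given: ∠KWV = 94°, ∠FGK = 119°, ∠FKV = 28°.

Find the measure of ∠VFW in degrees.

1. ∠KFV = 86°  [cyclic FVWK, opposite ∠F+∠W]
2. ∠VGW = 119°  [vertical angles at G]
3. ∠FVK = 66°  [△FVK]
4. ∠FGV = 61°  [linear pair at G on FW]
5. ∠VFW = 53°  [△FGV]

∠VFW = 53°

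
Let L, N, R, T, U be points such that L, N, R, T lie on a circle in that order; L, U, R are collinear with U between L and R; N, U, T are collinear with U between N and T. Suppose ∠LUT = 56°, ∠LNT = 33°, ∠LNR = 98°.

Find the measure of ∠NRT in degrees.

∠NRT = 92°

1. ∠RUT = 124°  [linear pair at U on LR]
2. ∠LRT = 33°  [same arc LT]
3. ∠LTR = 82°  [cyclic LNRT, opposite ∠N+∠T]
4. ∠NTR = 23°  [△RUT]
5. ∠RLT = 65°  [△LRT]
6. ∠RNT = 65°  [same arc RT]
7. ∠NRT = 92°  [△NRT]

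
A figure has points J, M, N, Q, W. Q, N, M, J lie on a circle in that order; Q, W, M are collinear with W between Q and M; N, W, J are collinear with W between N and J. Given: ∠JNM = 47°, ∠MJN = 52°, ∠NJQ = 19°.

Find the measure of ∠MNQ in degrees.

∠MNQ = 109°

1. ∠MQN = 52°  [same arc NM]
2. ∠NMQ = 19°  [same arc QN]
3. ∠MNQ = 109°  [△QNM]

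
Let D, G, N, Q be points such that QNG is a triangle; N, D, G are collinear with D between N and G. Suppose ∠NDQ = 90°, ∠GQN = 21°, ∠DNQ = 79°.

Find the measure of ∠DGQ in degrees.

1. ∠GNQ = 79°  [D on ray NG]
2. ∠NGQ = 80°  [△QNG]
3. ∠DGQ = 80°  [D on ray GN]

∠DGQ = 80°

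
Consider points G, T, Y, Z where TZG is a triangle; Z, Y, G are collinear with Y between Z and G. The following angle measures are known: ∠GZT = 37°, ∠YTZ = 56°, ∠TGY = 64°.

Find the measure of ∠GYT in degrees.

∠GYT = 93°

1. ∠TZY = 37°  [Y on ray ZG]
2. ∠TYZ = 87°  [△TZY]
3. ∠GYT = 93°  [linear pair at Y on ZG]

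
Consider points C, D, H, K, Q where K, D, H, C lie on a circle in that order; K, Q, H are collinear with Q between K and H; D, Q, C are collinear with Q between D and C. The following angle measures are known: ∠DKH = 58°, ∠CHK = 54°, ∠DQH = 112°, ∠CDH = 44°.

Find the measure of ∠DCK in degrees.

∠DCK = 24°

1. ∠CQK = 112°  [vertical angles at Q]
2. ∠CKH = 44°  [same arc HC]
3. ∠DCK = 24°  [△KQC]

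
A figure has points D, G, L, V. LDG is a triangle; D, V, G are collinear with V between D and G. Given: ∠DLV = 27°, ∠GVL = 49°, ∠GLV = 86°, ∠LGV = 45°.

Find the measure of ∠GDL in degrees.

1. ∠DVL = 131°  [linear pair at V on DG]
2. ∠LDV = 22°  [△LDV]
3. ∠GDL = 22°  [V on ray DG]

∠GDL = 22°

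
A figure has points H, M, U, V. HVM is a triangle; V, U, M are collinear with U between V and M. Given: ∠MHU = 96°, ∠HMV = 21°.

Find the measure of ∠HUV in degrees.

1. ∠HMU = 21°  [U on ray MV]
2. ∠HUM = 63°  [△HUM]
3. ∠HUV = 117°  [linear pair at U on VM]

∠HUV = 117°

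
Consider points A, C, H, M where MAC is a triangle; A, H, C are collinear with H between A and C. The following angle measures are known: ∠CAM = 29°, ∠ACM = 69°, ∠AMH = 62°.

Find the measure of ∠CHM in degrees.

1. ∠HAM = 29°  [H on ray AC]
2. ∠AHM = 89°  [△MAH]
3. ∠CHM = 91°  [linear pair at H on AC]

∠CHM = 91°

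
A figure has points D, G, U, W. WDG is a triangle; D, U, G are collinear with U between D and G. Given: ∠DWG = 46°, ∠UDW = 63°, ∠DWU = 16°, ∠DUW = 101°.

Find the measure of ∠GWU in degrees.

1. ∠GDW = 63°  [U on ray DG]
2. ∠GUW = 79°  [linear pair at U on DG]
3. ∠DGW = 71°  [△WDG]
4. ∠UGW = 71°  [U on ray GD]
5. ∠GWU = 30°  [△WUG]

∠GWU = 30°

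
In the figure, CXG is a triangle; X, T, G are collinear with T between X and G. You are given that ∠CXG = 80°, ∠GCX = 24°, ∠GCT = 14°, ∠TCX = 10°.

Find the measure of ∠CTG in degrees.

∠CTG = 90°

1. ∠CXT = 80°  [T on ray XG]
2. ∠CTX = 90°  [△CXT]
3. ∠CTG = 90°  [linear pair at T on XG]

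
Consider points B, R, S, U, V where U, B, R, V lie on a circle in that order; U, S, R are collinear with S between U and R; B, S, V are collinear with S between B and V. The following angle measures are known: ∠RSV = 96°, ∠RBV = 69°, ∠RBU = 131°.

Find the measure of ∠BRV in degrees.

∠BRV = 89°

1. ∠RUV = 69°  [same arc RV]
2. ∠RVU = 49°  [cyclic UBRV, opposite ∠B+∠V]
3. ∠URV = 62°  [△URV]
4. ∠BVR = 22°  [△RSV]
5. ∠BRV = 89°  [△BRV]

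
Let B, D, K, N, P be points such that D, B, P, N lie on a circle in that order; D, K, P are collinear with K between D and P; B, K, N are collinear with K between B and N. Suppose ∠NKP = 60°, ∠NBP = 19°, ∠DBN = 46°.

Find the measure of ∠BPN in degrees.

∠BPN = 87°

1. ∠DPN = 46°  [same arc DN]
2. ∠BNP = 74°  [△PKN]
3. ∠BPN = 87°  [△BPN]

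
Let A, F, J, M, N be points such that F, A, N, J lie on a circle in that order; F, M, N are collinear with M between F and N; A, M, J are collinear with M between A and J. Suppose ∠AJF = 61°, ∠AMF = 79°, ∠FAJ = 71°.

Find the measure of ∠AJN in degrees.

∠AJN = 30°

1. ∠JMN = 79°  [vertical angles at M]
2. ∠FNJ = 71°  [same arc FJ]
3. ∠AJN = 30°  [△NMJ]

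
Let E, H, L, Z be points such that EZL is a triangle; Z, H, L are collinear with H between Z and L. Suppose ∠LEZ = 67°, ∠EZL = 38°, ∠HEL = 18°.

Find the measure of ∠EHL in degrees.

1. ∠ELZ = 75°  [△EZL]
2. ∠ELH = 75°  [H on ray LZ]
3. ∠EHL = 87°  [△EHL]

∠EHL = 87°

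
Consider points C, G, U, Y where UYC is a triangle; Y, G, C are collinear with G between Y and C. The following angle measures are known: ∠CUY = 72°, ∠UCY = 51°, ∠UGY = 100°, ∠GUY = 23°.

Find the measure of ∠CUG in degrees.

∠CUG = 49°

1. ∠GCU = 51°  [G on ray CY]
2. ∠CGU = 80°  [linear pair at G on YC]
3. ∠CUG = 49°  [△UGC]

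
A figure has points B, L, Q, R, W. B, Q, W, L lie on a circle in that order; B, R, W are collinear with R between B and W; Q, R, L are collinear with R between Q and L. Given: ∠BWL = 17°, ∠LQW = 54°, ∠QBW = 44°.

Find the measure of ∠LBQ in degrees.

∠LBQ = 98°

1. ∠QLW = 44°  [same arc QW]
2. ∠LWQ = 82°  [△QWL]
3. ∠LBQ = 98°  [cyclic BQWL, opposite ∠B+∠W]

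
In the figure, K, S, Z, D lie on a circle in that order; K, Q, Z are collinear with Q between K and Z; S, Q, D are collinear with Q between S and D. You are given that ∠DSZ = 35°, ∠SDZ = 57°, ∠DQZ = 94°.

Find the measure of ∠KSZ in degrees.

∠KSZ = 64°

1. ∠DKZ = 35°  [same arc ZD]
2. ∠DZK = 29°  [△ZQD]
3. ∠KDZ = 116°  [△KZD]
4. ∠KSZ = 64°  [cyclic KSZD, opposite ∠S+∠D]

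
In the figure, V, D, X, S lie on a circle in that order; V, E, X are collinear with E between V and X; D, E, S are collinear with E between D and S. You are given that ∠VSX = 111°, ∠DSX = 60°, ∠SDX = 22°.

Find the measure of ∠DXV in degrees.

∠DXV = 51°

1. ∠VDX = 69°  [cyclic VDXS, opposite ∠D+∠S]
2. ∠DVX = 60°  [same arc DX]
3. ∠DXV = 51°  [△VDX]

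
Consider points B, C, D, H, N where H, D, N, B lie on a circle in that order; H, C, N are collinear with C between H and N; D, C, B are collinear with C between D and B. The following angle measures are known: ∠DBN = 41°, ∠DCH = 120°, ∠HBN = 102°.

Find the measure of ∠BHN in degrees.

∠BHN = 59°

1. ∠DHN = 41°  [same arc DN]
2. ∠BCN = 120°  [vertical angles at C]
3. ∠HDN = 78°  [cyclic HDNB, opposite ∠D+∠B]
4. ∠DNH = 61°  [△HDN]
5. ∠BCH = 60°  [linear pair at C on HN]
6. ∠DBH = 61°  [same arc HD]
7. ∠BHN = 59°  [△HCB]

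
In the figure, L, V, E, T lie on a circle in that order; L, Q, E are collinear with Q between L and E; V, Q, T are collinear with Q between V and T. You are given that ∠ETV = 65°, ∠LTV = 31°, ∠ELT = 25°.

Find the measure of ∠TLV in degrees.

1. ∠EVT = 25°  [same arc ET]
2. ∠TEV = 90°  [△VET]
3. ∠TLV = 90°  [cyclic LVET, opposite ∠L+∠E]

∠TLV = 90°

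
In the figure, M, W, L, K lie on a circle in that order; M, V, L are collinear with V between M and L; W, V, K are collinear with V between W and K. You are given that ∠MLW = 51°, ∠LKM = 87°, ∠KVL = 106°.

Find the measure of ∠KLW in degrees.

1. ∠MKW = 51°  [same arc MW]
2. ∠LWM = 93°  [cyclic MWLK, opposite ∠W+∠K]
3. ∠KVM = 74°  [linear pair at V on ML]
4. ∠KML = 55°  [△MVK]
5. ∠LMW = 36°  [△MWL]
6. ∠KWL = 55°  [same arc LK]
7. ∠LKW = 36°  [same arc WL]
8. ∠KLW = 89°  [△WLK]

∠KLW = 89°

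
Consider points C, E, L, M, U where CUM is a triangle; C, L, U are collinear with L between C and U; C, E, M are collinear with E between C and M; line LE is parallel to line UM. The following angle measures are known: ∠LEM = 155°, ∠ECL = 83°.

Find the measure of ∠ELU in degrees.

∠ELU = 108°

1. ∠CEL = 25°  [linear pair at E on CM]
2. ∠CLE = 72°  [△CLE]
3. ∠ELU = 108°  [linear pair at L on CU]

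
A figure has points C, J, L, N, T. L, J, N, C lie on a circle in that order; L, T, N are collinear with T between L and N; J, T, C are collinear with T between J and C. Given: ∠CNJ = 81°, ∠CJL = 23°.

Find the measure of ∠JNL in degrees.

∠JNL = 58°

1. ∠CLJ = 99°  [cyclic LJNC, opposite ∠L+∠N]
2. ∠JCL = 58°  [△LJC]
3. ∠JNL = 58°  [same arc LJ]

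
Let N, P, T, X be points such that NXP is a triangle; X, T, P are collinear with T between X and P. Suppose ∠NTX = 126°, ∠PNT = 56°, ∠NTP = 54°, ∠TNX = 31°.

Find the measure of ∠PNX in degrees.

1. ∠NXT = 23°  [△NXT]
2. ∠NPT = 70°  [△NTP]
3. ∠NXP = 23°  [T on ray XP]
4. ∠NPX = 70°  [T on ray PX]
5. ∠PNX = 87°  [△NXP]

∠PNX = 87°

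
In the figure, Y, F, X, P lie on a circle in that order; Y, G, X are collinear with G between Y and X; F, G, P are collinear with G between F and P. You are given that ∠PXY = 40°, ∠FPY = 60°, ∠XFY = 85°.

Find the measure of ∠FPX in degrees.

∠FPX = 35°

1. ∠FXY = 60°  [same arc YF]
2. ∠FYX = 35°  [△YFX]
3. ∠FPX = 35°  [same arc FX]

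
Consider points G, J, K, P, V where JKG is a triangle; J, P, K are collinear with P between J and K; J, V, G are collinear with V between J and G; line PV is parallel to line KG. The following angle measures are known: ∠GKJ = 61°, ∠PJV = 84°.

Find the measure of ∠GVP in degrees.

1. ∠JPV = 61°  [PV∥KG, corresponding at P]
2. ∠JVP = 35°  [△JPV]
3. ∠GVP = 145°  [linear pair at V on JG]

∠GVP = 145°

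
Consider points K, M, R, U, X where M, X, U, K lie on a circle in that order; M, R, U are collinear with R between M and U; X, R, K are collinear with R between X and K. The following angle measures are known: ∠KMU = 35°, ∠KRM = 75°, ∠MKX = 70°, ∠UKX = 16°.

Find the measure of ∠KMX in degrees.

∠KMX = 51°

1. ∠KXU = 35°  [same arc UK]
2. ∠KUX = 129°  [△XUK]
3. ∠KMX = 51°  [cyclic MXUK, opposite ∠M+∠U]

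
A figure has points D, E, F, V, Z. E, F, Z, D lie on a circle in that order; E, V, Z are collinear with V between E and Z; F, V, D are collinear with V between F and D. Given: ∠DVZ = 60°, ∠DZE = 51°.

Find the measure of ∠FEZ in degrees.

1. ∠EVF = 60°  [vertical angles at V]
2. ∠DFE = 51°  [same arc ED]
3. ∠FEZ = 69°  [△EVF]

∠FEZ = 69°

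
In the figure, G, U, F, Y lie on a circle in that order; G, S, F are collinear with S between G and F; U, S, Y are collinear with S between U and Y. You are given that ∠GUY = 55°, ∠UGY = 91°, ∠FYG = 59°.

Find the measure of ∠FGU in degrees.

∠FGU = 25°

1. ∠GYU = 34°  [△GUY]
2. ∠FUG = 121°  [cyclic GUFY, opposite ∠U+∠Y]
3. ∠GFU = 34°  [same arc GU]
4. ∠FGU = 25°  [△GUF]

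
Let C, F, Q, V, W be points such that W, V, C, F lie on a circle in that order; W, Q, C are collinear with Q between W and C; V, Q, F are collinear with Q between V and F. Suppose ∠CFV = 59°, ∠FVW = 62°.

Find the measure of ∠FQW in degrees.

1. ∠FCW = 62°  [same arc WF]
2. ∠CQF = 59°  [△CQF]
3. ∠FQW = 121°  [linear pair at Q on WC]

∠FQW = 121°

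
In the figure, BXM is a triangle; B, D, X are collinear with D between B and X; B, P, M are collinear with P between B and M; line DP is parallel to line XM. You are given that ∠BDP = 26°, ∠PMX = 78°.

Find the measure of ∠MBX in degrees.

∠MBX = 76°

1. ∠BXM = 26°  [DP∥XM, corresponding at D]
2. ∠BMX = 78°  [P on ray MB]
3. ∠MBX = 76°  [△BXM]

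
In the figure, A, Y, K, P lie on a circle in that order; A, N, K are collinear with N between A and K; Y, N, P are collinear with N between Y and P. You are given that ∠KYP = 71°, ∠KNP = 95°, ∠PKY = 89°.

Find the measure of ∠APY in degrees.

1. ∠KAP = 71°  [same arc KP]
2. ∠ANP = 85°  [linear pair at N on AK]
3. ∠APY = 24°  [△ANP]

∠APY = 24°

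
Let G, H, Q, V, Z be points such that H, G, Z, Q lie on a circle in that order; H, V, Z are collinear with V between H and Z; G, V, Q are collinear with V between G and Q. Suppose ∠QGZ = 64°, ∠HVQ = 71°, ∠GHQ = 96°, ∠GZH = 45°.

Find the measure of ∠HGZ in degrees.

∠HGZ = 103°

1. ∠QHZ = 64°  [same arc ZQ]
2. ∠GVZ = 71°  [△GVZ]
3. ∠GQH = 45°  [△HVQ]
4. ∠HGQ = 39°  [△HGQ]
5. ∠GVH = 109°  [linear pair at V on HZ]
6. ∠GHZ = 32°  [△HVG]
7. ∠HGZ = 103°  [△HGZ]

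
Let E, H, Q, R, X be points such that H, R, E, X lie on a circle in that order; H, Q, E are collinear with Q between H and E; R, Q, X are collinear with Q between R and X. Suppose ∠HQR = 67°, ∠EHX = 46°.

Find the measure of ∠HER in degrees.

1. ∠EQR = 113°  [linear pair at Q on HE]
2. ∠ERX = 46°  [same arc EX]
3. ∠HER = 21°  [△RQE]

∠HER = 21°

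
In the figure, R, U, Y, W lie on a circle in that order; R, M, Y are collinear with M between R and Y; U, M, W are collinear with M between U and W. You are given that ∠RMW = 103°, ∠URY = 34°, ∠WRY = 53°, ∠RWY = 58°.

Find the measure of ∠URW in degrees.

∠URW = 87°

1. ∠UWY = 34°  [same arc UY]
2. ∠WUY = 53°  [same arc YW]
3. ∠UYW = 93°  [△UYW]
4. ∠URW = 87°  [cyclic RUYW, opposite ∠R+∠Y]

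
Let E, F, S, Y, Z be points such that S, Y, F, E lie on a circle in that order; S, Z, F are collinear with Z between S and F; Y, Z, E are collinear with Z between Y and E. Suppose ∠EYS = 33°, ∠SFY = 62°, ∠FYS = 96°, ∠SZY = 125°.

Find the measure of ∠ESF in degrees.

∠ESF = 63°

1. ∠EFS = 33°  [same arc SE]
2. ∠FES = 84°  [cyclic SYFE, opposite ∠Y+∠E]
3. ∠ESF = 63°  [△SFE]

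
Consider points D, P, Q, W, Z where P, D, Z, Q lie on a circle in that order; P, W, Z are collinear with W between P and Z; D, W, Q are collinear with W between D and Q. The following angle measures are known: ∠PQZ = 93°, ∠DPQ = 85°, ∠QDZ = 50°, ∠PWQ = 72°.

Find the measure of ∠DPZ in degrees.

1. ∠DZQ = 95°  [cyclic PDZQ, opposite ∠P+∠Z]
2. ∠DQZ = 35°  [△DZQ]
3. ∠DPZ = 35°  [same arc DZ]

∠DPZ = 35°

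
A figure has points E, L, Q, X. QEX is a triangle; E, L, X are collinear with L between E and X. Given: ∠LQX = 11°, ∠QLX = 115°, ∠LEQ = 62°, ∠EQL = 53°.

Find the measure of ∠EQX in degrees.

∠EQX = 64°

1. ∠LXQ = 54°  [△QLX]
2. ∠QEX = 62°  [L on ray EX]
3. ∠EXQ = 54°  [L on ray XE]
4. ∠EQX = 64°  [△QEX]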